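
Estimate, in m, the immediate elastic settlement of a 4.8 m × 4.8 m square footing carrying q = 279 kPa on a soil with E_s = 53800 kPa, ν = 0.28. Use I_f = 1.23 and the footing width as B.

Immediate (elastic) settlement: S_e = q·B·(1−ν²)/E_s · I_f.
S_e = 279 × 4.8 × (1 − 0.28²) / 53800 × 1.23
    = 279 × 4.8 × 0.9216 / 53800 × 1.23
    = 0.02822 m

S_e ≈ 0.0282 m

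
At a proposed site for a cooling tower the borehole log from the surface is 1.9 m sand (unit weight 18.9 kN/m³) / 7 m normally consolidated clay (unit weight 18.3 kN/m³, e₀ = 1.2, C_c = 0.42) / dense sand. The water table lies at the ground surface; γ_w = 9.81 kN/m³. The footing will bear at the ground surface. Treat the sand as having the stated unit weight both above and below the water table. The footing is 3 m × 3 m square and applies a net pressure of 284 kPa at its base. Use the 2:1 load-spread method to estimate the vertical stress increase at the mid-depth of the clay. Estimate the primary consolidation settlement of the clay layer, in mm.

S_c ≈ 332 mm

Mid-depth of clay below the ground surface: z = 1.9 + 7/2 = 5.4 m.
Total vertical stress at mid-clay: σ_v = 18.9×1.9 + 18.3×3.5 = 99.96 kPa.
Pore pressure: u = 9.81×(5.4 − 0) = 52.974 kPa.
Initial effective stress: σ'_0 = σ_v − u = 99.96 − 52.974 = 46.986 kPa.
Stress increase at mid-clay by the 2:1 spreading method:
Δσ = qBL/((B+z)(L+z)) = 284×3×3/((3+5.4)(3+5.4)) = 36.224 kPa
Final effective stress: σ'_f = σ'_0 + Δσ = 46.986 + 36.224 = 83.21 kPa.
Normally consolidated clay, so the full stress increment lies on the virgin compression line:
S_c = C_c·H/(1+e₀)·log₁₀(σ'_f/σ'_0) = 0.42×7/(1+1.2)×log₁₀(83.21/46.986)
    = 1.3364 × 0.24821 = 0.3317 m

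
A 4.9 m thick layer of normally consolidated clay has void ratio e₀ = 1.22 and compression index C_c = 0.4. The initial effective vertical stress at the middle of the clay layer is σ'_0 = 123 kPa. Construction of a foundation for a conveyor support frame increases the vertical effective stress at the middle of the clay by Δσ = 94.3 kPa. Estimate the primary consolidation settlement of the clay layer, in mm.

S_c ≈ 218 mm

Final effective stress: σ'_f = σ'_0 + Δσ = 123 + 94.3 = 217.3 kPa.
Normally consolidated clay, so the full stress increment lies on the virgin compression line:
S_c = C_c·H/(1+e₀)·log₁₀(σ'_f/σ'_0) = 0.4×4.9/(1+1.22)×log₁₀(217.3/123)
    = 0.88288 × 0.24715 = 0.2182 m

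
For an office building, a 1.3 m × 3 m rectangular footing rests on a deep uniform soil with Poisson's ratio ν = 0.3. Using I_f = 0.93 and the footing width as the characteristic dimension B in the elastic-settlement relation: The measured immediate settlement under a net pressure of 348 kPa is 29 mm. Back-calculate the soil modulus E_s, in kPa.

E_s ≈ 13200 kPa

S_e = q·B·(1−ν²)/E_s · I_f  ⇒  E_s = q·B·(1−ν²)·I_f / S_e.
E_s = 348 × 1.3 × 0.91 × 0.93 / 0.029 = 13200 kPa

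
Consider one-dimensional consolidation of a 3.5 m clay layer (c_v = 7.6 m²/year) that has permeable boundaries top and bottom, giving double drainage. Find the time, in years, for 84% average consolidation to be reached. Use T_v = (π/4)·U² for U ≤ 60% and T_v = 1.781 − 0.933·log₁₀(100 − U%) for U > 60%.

Drainage path length: H_d = H/2 = 1.75 m (double drainage).
U > 60%: T_v = 1.781 − 0.933·log₁₀(100 − 84) = 0.65756.
t = T_v·H_d²/c_v = 0.65756×1.75²/7.6 = 0.265 years.

t ≈ 0.265 years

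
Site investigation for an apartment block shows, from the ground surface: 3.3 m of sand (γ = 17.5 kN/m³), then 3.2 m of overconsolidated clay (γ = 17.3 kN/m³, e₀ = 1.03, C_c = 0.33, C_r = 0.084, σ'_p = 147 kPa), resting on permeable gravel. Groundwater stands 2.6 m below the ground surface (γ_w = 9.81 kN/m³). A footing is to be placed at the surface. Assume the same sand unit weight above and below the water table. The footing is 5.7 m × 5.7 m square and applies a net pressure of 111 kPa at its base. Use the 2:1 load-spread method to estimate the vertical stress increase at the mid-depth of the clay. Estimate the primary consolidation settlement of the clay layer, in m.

Mid-depth of clay below the ground surface: z = 3.3 + 3.2/2 = 4.9 m.
Total vertical stress at mid-clay: σ_v = 17.5×3.3 + 17.3×1.6 = 85.43 kPa.
Pore pressure: u = 9.81×(4.9 − 2.6) = 22.563 kPa.
Initial effective stress: σ'_0 = σ_v − u = 85.43 − 22.563 = 62.867 kPa.
Stress increase at mid-clay by the 2:1 spreading method:
Δσ = qBL/((B+z)(L+z)) = 111×5.7×5.7/((5.7+4.9)(5.7+4.9)) = 32.097 kPa
Final effective stress: σ'_f = 62.867 + 32.097 = 94.964 kPa.
σ'_f = 94.964 ≤ σ'_p = 147 kPa, so the clay remains overconsolidated and only the recompression index applies:
S_c = C_r·H/(1+e₀)·log₁₀(σ'_f/σ'_0) = 0.084×3.2/2.03×log₁₀(94.964/62.867)
    = 0.13242 × 0.17914 = 0.02372 m

S_c ≈ 0.0237 m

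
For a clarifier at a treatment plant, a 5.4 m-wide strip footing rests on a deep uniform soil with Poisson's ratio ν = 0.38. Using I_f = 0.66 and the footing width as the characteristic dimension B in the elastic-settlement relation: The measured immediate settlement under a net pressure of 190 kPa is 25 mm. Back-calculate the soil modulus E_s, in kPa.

S_e = q·B·(1−ν²)/E_s · I_f  ⇒  E_s = q·B·(1−ν²)·I_f / S_e.
E_s = 190 × 5.4 × 0.8556 × 0.66 / 0.025 = 23180 kPa

E_s ≈ 23200 kPa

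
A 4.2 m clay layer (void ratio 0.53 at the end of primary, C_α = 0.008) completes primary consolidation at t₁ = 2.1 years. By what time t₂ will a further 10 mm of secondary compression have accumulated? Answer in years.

t₂ ≈ 5.99 years

S_s = C_α·H/(1+e_p)·log₁₀(t₂/t₁) ⇒ log₁₀(t₂/t₁) = S_s·(1+e_p)/(C_α·H).
log₁₀(t₂/t₁) = 0.01 × (1+0.53) / (0.008×4.2) = 0.4554
t₂ = t₁ × 10^0.4554 = 2.1 × 2.853 = 5.992 years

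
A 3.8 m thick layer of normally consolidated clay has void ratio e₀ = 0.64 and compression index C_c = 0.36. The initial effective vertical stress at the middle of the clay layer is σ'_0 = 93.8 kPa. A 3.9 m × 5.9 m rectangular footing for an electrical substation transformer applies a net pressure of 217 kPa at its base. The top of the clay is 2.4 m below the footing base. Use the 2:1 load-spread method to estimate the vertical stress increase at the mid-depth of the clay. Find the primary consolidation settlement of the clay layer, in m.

Mid-depth of clay below the footing base: z = 2.4 + 3.8/2 = 4.3 m.
Stress increase at mid-clay by the 2:1 spreading method:
Δσ = qBL/((B+z)(L+z)) = 217×3.9×5.9/((3.9+4.3)(5.9+4.3)) = 59.698 kPa
Final effective stress: σ'_f = σ'_0 + Δσ = 93.8 + 59.698 = 153.5 kPa.
Normally consolidated clay, so the full stress increment lies on the virgin compression line:
S_c = C_c·H/(1+e₀)·log₁₀(σ'_f/σ'_0) = 0.36×3.8/(1+0.64)×log₁₀(153.5/93.8)
    = 0.83415 × 0.21391 = 0.1784 m

S_c ≈ 0.178 m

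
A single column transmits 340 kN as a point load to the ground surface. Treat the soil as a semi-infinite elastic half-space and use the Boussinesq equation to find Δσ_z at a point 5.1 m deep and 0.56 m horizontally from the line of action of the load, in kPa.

Boussinesq vertical stress below a point load on an elastic half-space:
Δσ_z = 3P/(2πz²) · [1 + (r/z)²]^(−5/2)
r/z = 0.56/5.1 = 0.1098; [1+(r/z)²]^(−5/2) = 0.97048.
Δσ_z = 3×340/(2π×5.1²) × 0.97048 = 6.2414 × 0.97048 = 6.057 kPa

Δσ_z ≈ 6.06 kPa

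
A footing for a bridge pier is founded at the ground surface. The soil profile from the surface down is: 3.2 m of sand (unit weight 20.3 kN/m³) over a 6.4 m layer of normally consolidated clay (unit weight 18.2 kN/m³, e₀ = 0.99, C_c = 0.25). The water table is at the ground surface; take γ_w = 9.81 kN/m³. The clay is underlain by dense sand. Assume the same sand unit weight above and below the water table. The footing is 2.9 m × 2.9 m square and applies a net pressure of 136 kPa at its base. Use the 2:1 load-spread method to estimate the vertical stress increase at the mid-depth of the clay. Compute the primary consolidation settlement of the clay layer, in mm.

Mid-depth of clay below the ground surface: z = 3.2 + 6.4/2 = 6.4 m.
Total vertical stress at mid-clay: σ_v = 20.3×3.2 + 18.2×3.2 = 123.2 kPa.
Pore pressure: u = 9.81×(6.4 − 0) = 62.784 kPa.
Initial effective stress: σ'_0 = σ_v − u = 123.2 − 62.784 = 60.416 kPa.
Stress increase at mid-clay by the 2:1 spreading method:
Δσ = qBL/((B+z)(L+z)) = 136×2.9×2.9/((2.9+6.4)(2.9+6.4)) = 13.224 kPa
Final effective stress: σ'_f = σ'_0 + Δσ = 60.416 + 13.224 = 73.64 kPa.
Normally consolidated clay, so the full stress increment lies on the virgin compression line:
S_c = C_c·H/(1+e₀)·log₁₀(σ'_f/σ'_0) = 0.25×6.4/(1+0.99)×log₁₀(73.64/60.416)
    = 0.80402 × 0.085962 = 0.06912 m

S_c ≈ 69.1 mm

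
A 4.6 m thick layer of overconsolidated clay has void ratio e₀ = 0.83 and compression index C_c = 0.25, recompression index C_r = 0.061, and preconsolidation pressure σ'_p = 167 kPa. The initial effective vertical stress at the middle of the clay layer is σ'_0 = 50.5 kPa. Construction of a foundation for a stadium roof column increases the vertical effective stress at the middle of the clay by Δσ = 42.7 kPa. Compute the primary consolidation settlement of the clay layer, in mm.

Final effective stress: σ'_f = 50.5 + 42.7 = 93.2 kPa.
σ'_f = 93.2 ≤ σ'_p = 167 kPa, so the clay remains overconsolidated and only the recompression index applies:
S_c = C_r·H/(1+e₀)·log₁₀(σ'_f/σ'_0) = 0.061×4.6/1.83×log₁₀(93.2/50.5)
    = 0.15334 × 0.26612 = 0.04081 m

S_c ≈ 40.8 mm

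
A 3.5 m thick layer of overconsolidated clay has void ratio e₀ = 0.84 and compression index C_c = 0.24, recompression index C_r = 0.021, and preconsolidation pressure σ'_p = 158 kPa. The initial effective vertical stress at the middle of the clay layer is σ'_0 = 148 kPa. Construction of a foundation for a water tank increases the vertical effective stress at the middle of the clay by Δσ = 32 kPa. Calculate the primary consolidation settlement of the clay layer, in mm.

S_c ≈ 27 mm

Final effective stress: σ'_f = 148 + 32 = 180 kPa.
σ'_f = 180 > σ'_p = 158 kPa, so the stress path crosses the preconsolidation pressure — recompression up to σ'_p, then virgin compression beyond:
S_c = H/(1+e₀)·[C_r·log₁₀(σ'_p/σ'_0) + C_c·log₁₀(σ'_f/σ'_p)]
    = 3.5/1.84 × [0.021×log₁₀(158/148) + 0.24×log₁₀(180/158)]
    = 1.9022 × [0.0005963 + 0.013588] = 0.02698 m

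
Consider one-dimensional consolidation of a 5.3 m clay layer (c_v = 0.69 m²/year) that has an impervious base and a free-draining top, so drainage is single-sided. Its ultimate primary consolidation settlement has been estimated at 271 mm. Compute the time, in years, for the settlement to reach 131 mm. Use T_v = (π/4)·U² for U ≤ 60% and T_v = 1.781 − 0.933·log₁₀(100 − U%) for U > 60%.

Drainage path length: H_d = H = 5.3 m (single drainage).
U = S(t)/S_ult = 131/271 = 0.4834.
U ≤ 60%: T_v = (π/4)·U² = (π/4)×0.48339² = 0.18352.
t = T_v·H_d²/c_v = 0.18352×5.3²/0.69 = 7.471 years.

t ≈ 7.47 years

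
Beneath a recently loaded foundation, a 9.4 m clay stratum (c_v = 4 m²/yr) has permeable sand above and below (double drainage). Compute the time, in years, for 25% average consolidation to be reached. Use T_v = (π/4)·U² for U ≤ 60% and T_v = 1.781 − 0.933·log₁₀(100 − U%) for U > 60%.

Drainage path length: H_d = H/2 = 4.7 m (double drainage).
U ≤ 60%: T_v = (π/4)·U² = (π/4)×0.25² = 0.049087.
t = T_v·H_d²/c_v = 0.049087×4.7²/4 = 0.2711 years.

t ≈ 0.271 years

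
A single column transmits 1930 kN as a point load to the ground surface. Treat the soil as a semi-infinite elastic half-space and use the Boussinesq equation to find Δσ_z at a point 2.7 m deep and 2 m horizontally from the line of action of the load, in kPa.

Boussinesq vertical stress below a point load on an elastic half-space:
Δσ_z = 3P/(2πz²) · [1 + (r/z)²]^(−5/2)
r/z = 2/2.7 = 0.74074; [1+(r/z)²]^(−5/2) = 0.33503.
Δσ_z = 3×1930/(2π×2.7²) × 0.33503 = 126.41 × 0.33503 = 42.35 kPa

Δσ_z ≈ 42.4 kPa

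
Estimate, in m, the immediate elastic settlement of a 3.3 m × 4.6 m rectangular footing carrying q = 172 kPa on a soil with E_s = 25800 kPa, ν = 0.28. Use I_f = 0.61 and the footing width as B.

S_e ≈ 0.0124 m

Immediate (elastic) settlement: S_e = q·B·(1−ν²)/E_s · I_f.
S_e = 172 × 3.3 × (1 − 0.28²) / 25800 × 0.61
    = 172 × 3.3 × 0.9216 / 25800 × 0.61
    = 0.01237 m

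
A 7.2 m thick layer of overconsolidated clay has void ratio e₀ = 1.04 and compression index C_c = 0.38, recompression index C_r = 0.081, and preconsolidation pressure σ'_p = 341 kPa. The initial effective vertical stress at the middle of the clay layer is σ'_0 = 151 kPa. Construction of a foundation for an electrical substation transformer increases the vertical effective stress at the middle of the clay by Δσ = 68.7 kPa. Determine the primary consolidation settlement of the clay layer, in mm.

S_c ≈ 46.6 mm

Final effective stress: σ'_f = 151 + 68.7 = 219.7 kPa.
σ'_f = 219.7 ≤ σ'_p = 341 kPa, so the clay remains overconsolidated and only the recompression index applies:
S_c = C_r·H/(1+e₀)·log₁₀(σ'_f/σ'_0) = 0.081×7.2/2.04×log₁₀(219.7/151)
    = 0.28588 × 0.16285 = 0.04656 m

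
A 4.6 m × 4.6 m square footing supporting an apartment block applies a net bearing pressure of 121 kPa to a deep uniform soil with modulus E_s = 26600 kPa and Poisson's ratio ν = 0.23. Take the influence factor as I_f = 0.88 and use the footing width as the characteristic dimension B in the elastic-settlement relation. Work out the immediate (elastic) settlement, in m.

S_e ≈ 0.0174 m

Immediate (elastic) settlement: S_e = q·B·(1−ν²)/E_s · I_f.
S_e = 121 × 4.6 × (1 − 0.23²) / 26600 × 0.88
    = 121 × 4.6 × 0.9471 / 26600 × 0.88
    = 0.01744 m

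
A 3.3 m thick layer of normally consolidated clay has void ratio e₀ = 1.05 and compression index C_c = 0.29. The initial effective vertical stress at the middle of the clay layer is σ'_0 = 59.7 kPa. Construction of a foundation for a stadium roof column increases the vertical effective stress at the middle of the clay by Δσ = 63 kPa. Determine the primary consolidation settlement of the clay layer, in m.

S_c ≈ 0.146 m

Final effective stress: σ'_f = σ'_0 + Δσ = 59.7 + 63 = 122.7 kPa.
Normally consolidated clay, so the full stress increment lies on the virgin compression line:
S_c = C_c·H/(1+e₀)·log₁₀(σ'_f/σ'_0) = 0.29×3.3/(1+1.05)×log₁₀(122.7/59.7)
    = 0.46683 × 0.31287 = 0.1461 m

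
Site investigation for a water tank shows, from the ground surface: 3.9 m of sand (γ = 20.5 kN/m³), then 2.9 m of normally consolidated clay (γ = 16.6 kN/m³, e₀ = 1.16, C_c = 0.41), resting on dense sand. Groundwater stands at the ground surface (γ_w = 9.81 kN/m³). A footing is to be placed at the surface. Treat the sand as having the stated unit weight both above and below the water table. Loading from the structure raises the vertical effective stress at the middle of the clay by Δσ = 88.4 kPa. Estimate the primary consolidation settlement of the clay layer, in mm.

S_c ≈ 239 mm

Mid-depth of clay below the ground surface: z = 3.9 + 2.9/2 = 5.35 m.
Total vertical stress at mid-clay: σ_v = 20.5×3.9 + 16.6×1.45 = 104.02 kPa.
Pore pressure: u = 9.81×(5.35 − 0) = 52.483 kPa.
Initial effective stress: σ'_0 = σ_v − u = 104.02 − 52.483 = 51.537 kPa.
Final effective stress: σ'_f = σ'_0 + Δσ = 51.537 + 88.4 = 139.94 kPa.
Normally consolidated clay, so the full stress increment lies on the virgin compression line:
S_c = C_c·H/(1+e₀)·log₁₀(σ'_f/σ'_0) = 0.41×2.9/(1+1.16)×log₁₀(139.94/51.537)
    = 0.55046 × 0.43382 = 0.2388 m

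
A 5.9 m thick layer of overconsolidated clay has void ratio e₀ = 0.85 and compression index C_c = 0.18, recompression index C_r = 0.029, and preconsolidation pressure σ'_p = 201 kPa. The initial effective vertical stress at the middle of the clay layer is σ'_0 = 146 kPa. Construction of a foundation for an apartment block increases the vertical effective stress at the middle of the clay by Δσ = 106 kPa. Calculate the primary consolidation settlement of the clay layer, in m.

S_c ≈ 0.0692 m

Final effective stress: σ'_f = 146 + 106 = 252 kPa.
σ'_f = 252 > σ'_p = 201 kPa, so the stress path crosses the preconsolidation pressure — recompression up to σ'_p, then virgin compression beyond:
S_c = H/(1+e₀)·[C_r·log₁₀(σ'_p/σ'_0) + C_c·log₁₀(σ'_f/σ'_p)]
    = 5.9/1.85 × [0.029×log₁₀(201/146) + 0.18×log₁₀(252/201)]
    = 3.1892 × [0.0040265 + 0.017677] = 0.06922 m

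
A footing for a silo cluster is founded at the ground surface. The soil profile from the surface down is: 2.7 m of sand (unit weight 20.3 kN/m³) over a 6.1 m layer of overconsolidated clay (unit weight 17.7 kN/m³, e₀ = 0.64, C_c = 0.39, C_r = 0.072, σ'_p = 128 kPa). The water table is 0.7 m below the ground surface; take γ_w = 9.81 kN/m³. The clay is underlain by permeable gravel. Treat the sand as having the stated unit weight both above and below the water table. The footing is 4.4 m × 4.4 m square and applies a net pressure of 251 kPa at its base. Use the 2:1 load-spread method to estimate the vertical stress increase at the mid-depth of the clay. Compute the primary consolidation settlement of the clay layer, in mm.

S_c ≈ 68.1 mm

Mid-depth of clay below the ground surface: z = 2.7 + 6.1/2 = 5.75 m.
Total vertical stress at mid-clay: σ_v = 20.3×2.7 + 17.7×3.05 = 108.79 kPa.
Pore pressure: u = 9.81×(5.75 − 0.7) = 49.541 kPa.
Initial effective stress: σ'_0 = σ_v − u = 108.79 − 49.541 = 59.249 kPa.
Stress increase at mid-clay by the 2:1 spreading method:
Δσ = qBL/((B+z)(L+z)) = 251×4.4×4.4/((4.4+5.75)(4.4+5.75)) = 47.168 kPa
Final effective stress: σ'_f = 59.249 + 47.168 = 106.42 kPa.
σ'_f = 106.42 ≤ σ'_p = 128 kPa, so the clay remains overconsolidated and only the recompression index applies:
S_c = C_r·H/(1+e₀)·log₁₀(σ'_f/σ'_0) = 0.072×6.1/1.64×log₁₀(106.42/59.249)
    = 0.2678 × 0.25434 = 0.06811 m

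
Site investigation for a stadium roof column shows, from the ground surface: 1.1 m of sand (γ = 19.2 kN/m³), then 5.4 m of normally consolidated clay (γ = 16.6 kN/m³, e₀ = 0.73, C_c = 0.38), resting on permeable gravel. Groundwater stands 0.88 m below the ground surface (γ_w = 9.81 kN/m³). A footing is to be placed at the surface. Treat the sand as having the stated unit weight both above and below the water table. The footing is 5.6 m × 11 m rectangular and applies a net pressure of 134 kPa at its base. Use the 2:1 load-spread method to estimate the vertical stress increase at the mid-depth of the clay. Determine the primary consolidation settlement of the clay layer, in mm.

S_c ≈ 490 mm

Mid-depth of clay below the ground surface: z = 1.1 + 5.4/2 = 3.8 m.
Total vertical stress at mid-clay: σ_v = 19.2×1.1 + 16.6×2.7 = 65.94 kPa.
Pore pressure: u = 9.81×(3.8 − 0.88) = 28.645 kPa.
Initial effective stress: σ'_0 = σ_v − u = 65.94 − 28.645 = 37.295 kPa.
Stress increase at mid-clay by the 2:1 spreading method:
Δσ = qBL/((B+z)(L+z)) = 134×5.6×11/((5.6+3.8)(11+3.8)) = 59.333 kPa
Final effective stress: σ'_f = σ'_0 + Δσ = 37.295 + 59.333 = 96.628 kPa.
Normally consolidated clay, so the full stress increment lies on the virgin compression line:
S_c = C_c·H/(1+e₀)·log₁₀(σ'_f/σ'_0) = 0.38×5.4/(1+0.73)×log₁₀(96.628/37.295)
    = 1.1861 × 0.41345 = 0.4904 m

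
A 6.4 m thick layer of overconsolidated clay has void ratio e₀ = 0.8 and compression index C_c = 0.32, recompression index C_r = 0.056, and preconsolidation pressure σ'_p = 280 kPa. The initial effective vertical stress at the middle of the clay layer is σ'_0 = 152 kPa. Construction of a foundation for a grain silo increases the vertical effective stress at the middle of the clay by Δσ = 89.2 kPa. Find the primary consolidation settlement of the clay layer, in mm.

S_c ≈ 39.9 mm

Final effective stress: σ'_f = 152 + 89.2 = 241.2 kPa.
σ'_f = 241.2 ≤ σ'_p = 280 kPa, so the clay remains overconsolidated and only the recompression index applies:
S_c = C_r·H/(1+e₀)·log₁₀(σ'_f/σ'_0) = 0.056×6.4/1.8×log₁₀(241.2/152)
    = 0.19911 × 0.20053 = 0.03993 m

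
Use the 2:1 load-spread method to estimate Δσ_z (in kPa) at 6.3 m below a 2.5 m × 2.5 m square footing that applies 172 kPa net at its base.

By the 2:1 method the load spreads at 1 horizontal : 2 vertical, so at depth z the loaded area has grown by z in each plan dimension:
Δσ = qBL/((B+z)(L+z)) = 172×2.5×2.5/((2.5+6.3)(2.5+6.3)) = 13.882 kPa

Δσ_z ≈ 13.9 kPa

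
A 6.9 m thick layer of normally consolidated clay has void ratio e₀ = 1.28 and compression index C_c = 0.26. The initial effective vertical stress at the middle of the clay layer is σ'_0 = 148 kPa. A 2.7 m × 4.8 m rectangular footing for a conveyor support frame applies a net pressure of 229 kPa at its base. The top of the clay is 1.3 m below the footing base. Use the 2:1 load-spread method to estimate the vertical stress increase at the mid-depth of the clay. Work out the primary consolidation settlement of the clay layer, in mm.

S_c ≈ 84.8 mm

Mid-depth of clay below the footing base: z = 1.3 + 6.9/2 = 4.75 m.
Stress increase at mid-clay by the 2:1 spreading method:
Δσ = qBL/((B+z)(L+z)) = 229×2.7×4.8/((2.7+4.75)(4.8+4.75)) = 41.714 kPa
Final effective stress: σ'_f = σ'_0 + Δσ = 148 + 41.714 = 189.71 kPa.
Normally consolidated clay, so the full stress increment lies on the virgin compression line:
S_c = C_c·H/(1+e₀)·log₁₀(σ'_f/σ'_0) = 0.26×6.9/(1+1.28)×log₁₀(189.71/148)
    = 0.78684 × 0.10783 = 0.08484 m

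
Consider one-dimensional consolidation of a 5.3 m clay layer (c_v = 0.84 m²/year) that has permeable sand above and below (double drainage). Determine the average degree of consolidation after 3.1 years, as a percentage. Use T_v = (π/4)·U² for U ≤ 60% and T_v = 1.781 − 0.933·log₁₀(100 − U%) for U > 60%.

Drainage path length: H_d = H/2 = 2.65 m (double drainage).
T_v = c_v·t/H_d² = 0.84×3.1/2.65² = 0.37081.
T_v = 0.37081 corresponds to the U > 60% branch:
U = 1 − 10^((1.781 − T_v)/0.933)/100 = 0.6753

U ≈ 67.5 %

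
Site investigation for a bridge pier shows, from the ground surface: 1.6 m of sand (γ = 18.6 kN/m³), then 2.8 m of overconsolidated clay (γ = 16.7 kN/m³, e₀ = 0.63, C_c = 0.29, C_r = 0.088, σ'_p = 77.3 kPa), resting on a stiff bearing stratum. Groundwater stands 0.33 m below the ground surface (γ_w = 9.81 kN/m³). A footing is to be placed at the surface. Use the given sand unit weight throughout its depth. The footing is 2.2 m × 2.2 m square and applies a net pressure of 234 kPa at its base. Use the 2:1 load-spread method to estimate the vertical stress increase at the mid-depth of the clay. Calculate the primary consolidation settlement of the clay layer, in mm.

S_c ≈ 61.6 mm

Mid-depth of clay below the ground surface: z = 1.6 + 2.8/2 = 3 m.
Total vertical stress at mid-clay: σ_v = 18.6×1.6 + 16.7×1.4 = 53.14 kPa.
Pore pressure: u = 9.81×(3 − 0.33) = 26.193 kPa.
Initial effective stress: σ'_0 = σ_v − u = 53.14 − 26.193 = 26.947 kPa.
Stress increase at mid-clay by the 2:1 spreading method:
Δσ = qBL/((B+z)(L+z)) = 234×2.2×2.2/((2.2+3)(2.2+3)) = 41.885 kPa
Final effective stress: σ'_f = 26.947 + 41.885 = 68.832 kPa.
σ'_f = 68.832 ≤ σ'_p = 77.3 kPa, so the clay remains overconsolidated and only the recompression index applies:
S_c = C_r·H/(1+e₀)·log₁₀(σ'_f/σ'_0) = 0.088×2.8/1.63×log₁₀(68.832/26.947)
    = 0.15117 × 0.40728 = 0.06157 m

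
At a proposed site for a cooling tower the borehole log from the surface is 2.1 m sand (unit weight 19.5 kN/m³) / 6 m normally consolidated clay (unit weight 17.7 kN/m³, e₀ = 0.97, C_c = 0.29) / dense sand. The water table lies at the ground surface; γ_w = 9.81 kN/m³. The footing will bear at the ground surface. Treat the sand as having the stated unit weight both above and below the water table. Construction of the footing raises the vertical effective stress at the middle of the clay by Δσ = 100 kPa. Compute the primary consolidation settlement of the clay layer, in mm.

S_c ≈ 455 mm

Mid-depth of clay below the ground surface: z = 2.1 + 6/2 = 5.1 m.
Total vertical stress at mid-clay: σ_v = 19.5×2.1 + 17.7×3 = 94.05 kPa.
Pore pressure: u = 9.81×(5.1 − 0) = 50.031 kPa.
Initial effective stress: σ'_0 = σ_v − u = 94.05 − 50.031 = 44.019 kPa.
Final effective stress: σ'_f = σ'_0 + Δσ = 44.019 + 100 = 144.02 kPa.
Normally consolidated clay, so the full stress increment lies on the virgin compression line:
S_c = C_c·H/(1+e₀)·log₁₀(σ'_f/σ'_0) = 0.29×6/(1+0.97)×log₁₀(144.02/44.019)
    = 0.88325 × 0.51478 = 0.4547 m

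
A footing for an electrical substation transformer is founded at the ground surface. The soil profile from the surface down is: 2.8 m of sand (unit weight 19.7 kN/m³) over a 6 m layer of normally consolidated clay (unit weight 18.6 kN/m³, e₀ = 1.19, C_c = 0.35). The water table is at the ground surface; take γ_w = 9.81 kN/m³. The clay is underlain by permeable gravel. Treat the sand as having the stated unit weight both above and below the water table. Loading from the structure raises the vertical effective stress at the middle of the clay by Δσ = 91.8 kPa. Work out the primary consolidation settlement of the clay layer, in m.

S_c ≈ 0.413 m

Mid-depth of clay below the ground surface: z = 2.8 + 6/2 = 5.8 m.
Total vertical stress at mid-clay: σ_v = 19.7×2.8 + 18.6×3 = 110.96 kPa.
Pore pressure: u = 9.81×(5.8 − 0) = 56.898 kPa.
Initial effective stress: σ'_0 = σ_v − u = 110.96 − 56.898 = 54.062 kPa.
Final effective stress: σ'_f = σ'_0 + Δσ = 54.062 + 91.8 = 145.86 kPa.
Normally consolidated clay, so the full stress increment lies on the virgin compression line:
S_c = C_c·H/(1+e₀)·log₁₀(σ'_f/σ'_0) = 0.35×6/(1+1.19)×log₁₀(145.86/54.062)
    = 0.9589 × 0.43104 = 0.4133 m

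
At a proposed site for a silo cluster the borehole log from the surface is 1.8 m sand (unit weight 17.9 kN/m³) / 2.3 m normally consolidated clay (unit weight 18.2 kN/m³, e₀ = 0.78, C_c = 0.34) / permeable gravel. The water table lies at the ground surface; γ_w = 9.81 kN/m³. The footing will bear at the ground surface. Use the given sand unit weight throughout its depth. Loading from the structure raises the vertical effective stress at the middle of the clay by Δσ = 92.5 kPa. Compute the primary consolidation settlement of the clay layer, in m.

S_c ≈ 0.3 m

Mid-depth of clay below the ground surface: z = 1.8 + 2.3/2 = 2.95 m.
Total vertical stress at mid-clay: σ_v = 17.9×1.8 + 18.2×1.15 = 53.15 kPa.
Pore pressure: u = 9.81×(2.95 − 0) = 28.94 kPa.
Initial effective stress: σ'_0 = σ_v − u = 53.15 − 28.94 = 24.21 kPa.
Final effective stress: σ'_f = σ'_0 + Δσ = 24.21 + 92.5 = 116.71 kPa.
Normally consolidated clay, so the full stress increment lies on the virgin compression line:
S_c = C_c·H/(1+e₀)·log₁₀(σ'_f/σ'_0) = 0.34×2.3/(1+0.78)×log₁₀(116.71/24.21)
    = 0.43933 × 0.68311 = 0.3001 m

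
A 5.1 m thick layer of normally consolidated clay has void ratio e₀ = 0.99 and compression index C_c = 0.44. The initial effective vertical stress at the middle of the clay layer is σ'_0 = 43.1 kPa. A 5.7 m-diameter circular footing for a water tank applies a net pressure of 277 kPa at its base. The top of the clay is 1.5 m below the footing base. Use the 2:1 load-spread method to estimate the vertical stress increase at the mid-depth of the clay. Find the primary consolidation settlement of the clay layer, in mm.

Mid-depth of clay below the footing base: z = 1.5 + 5.1/2 = 4.05 m.
Stress increase at mid-clay by the 2:1 spreading method:
Δσ ≈ qD²/(D+z)² = 277×5.7²/(5.7+4.05)² = 94.672 kPa
Final effective stress: σ'_f = σ'_0 + Δσ = 43.1 + 94.672 = 137.77 kPa.
Normally consolidated clay, so the full stress increment lies on the virgin compression line:
S_c = C_c·H/(1+e₀)·log₁₀(σ'_f/σ'_0) = 0.44×5.1/(1+0.99)×log₁₀(137.77/43.1)
    = 1.1276 × 0.50468 = 0.5691 m

S_c ≈ 569 mm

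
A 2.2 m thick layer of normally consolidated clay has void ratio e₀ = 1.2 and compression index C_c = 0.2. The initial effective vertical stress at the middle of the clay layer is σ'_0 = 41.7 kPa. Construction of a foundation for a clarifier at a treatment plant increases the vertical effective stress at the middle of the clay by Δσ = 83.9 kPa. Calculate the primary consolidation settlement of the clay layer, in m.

Final effective stress: σ'_f = σ'_0 + Δσ = 41.7 + 83.9 = 125.6 kPa.
Normally consolidated clay, so the full stress increment lies on the virgin compression line:
S_c = C_c·H/(1+e₀)·log₁₀(σ'_f/σ'_0) = 0.2×2.2/(1+1.2)×log₁₀(125.6/41.7)
    = 0.2 × 0.47885 = 0.09577 m

S_c ≈ 0.0958 m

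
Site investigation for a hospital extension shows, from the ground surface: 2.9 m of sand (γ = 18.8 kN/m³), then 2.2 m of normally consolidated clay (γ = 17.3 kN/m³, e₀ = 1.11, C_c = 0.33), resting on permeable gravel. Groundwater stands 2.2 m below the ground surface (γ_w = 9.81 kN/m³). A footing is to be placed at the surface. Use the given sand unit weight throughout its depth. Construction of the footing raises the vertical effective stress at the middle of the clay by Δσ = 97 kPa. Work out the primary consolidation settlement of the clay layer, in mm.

Mid-depth of clay below the ground surface: z = 2.9 + 2.2/2 = 4 m.
Total vertical stress at mid-clay: σ_v = 18.8×2.9 + 17.3×1.1 = 73.55 kPa.
Pore pressure: u = 9.81×(4 − 2.2) = 17.658 kPa.
Initial effective stress: σ'_0 = σ_v − u = 73.55 − 17.658 = 55.892 kPa.
Final effective stress: σ'_f = σ'_0 + Δσ = 55.892 + 97 = 152.89 kPa.
Normally consolidated clay, so the full stress increment lies on the virgin compression line:
S_c = C_c·H/(1+e₀)·log₁₀(σ'_f/σ'_0) = 0.33×2.2/(1+1.11)×log₁₀(152.89/55.892)
    = 0.34408 × 0.43703 = 0.1504 m

S_c ≈ 150 mm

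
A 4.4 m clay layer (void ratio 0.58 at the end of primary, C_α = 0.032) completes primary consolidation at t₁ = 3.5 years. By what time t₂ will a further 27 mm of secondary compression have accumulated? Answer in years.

t₂ ≈ 7.03 years

S_s = C_α·H/(1+e_p)·log₁₀(t₂/t₁) ⇒ log₁₀(t₂/t₁) = S_s·(1+e_p)/(C_α·H).
log₁₀(t₂/t₁) = 0.027 × (1+0.58) / (0.032×4.4) = 0.303
t₂ = t₁ × 10^0.303 = 3.5 × 2.009 = 7.032 years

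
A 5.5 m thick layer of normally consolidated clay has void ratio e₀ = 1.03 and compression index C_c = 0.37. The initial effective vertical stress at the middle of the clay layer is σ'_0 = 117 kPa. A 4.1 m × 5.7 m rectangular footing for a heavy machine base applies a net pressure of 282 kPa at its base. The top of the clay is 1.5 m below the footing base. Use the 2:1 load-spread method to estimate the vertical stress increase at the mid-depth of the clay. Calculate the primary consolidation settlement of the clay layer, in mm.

S_c ≈ 225 mm

Mid-depth of clay below the footing base: z = 1.5 + 5.5/2 = 4.25 m.
Stress increase at mid-clay by the 2:1 spreading method:
Δσ = qBL/((B+z)(L+z)) = 282×4.1×5.7/((4.1+4.25)(5.7+4.25)) = 79.323 kPa
Final effective stress: σ'_f = σ'_0 + Δσ = 117 + 79.323 = 196.32 kPa.
Normally consolidated clay, so the full stress increment lies on the virgin compression line:
S_c = C_c·H/(1+e₀)·log₁₀(σ'_f/σ'_0) = 0.37×5.5/(1+1.03)×log₁₀(196.32/117)
    = 1.0025 × 0.22478 = 0.2253 m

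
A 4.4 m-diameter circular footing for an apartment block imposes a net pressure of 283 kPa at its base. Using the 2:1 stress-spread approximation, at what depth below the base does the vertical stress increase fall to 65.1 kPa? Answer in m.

z ≈ 4.77 m

2:1 spreading — at depth z the loaded area has grown by z in each plan dimension:
qD²/(D+z)² = Δσ_z ⇒ z = D(√(q/Δσ_z) − 1) = 4.4×(√(283/65.1) − 1) = 4.774 m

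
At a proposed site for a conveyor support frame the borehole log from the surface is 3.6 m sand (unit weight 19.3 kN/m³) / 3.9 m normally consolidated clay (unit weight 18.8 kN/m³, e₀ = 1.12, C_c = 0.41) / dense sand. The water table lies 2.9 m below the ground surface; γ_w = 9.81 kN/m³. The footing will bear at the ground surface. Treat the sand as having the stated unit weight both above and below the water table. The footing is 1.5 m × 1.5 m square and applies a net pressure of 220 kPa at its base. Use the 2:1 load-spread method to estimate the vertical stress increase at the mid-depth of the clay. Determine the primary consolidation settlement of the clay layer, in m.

Mid-depth of clay below the ground surface: z = 3.6 + 3.9/2 = 5.55 m.
Total vertical stress at mid-clay: σ_v = 19.3×3.6 + 18.8×1.95 = 106.14 kPa.
Pore pressure: u = 9.81×(5.55 − 2.9) = 25.997 kPa.
Initial effective stress: σ'_0 = σ_v − u = 106.14 − 25.997 = 80.143 kPa.
Stress increase at mid-clay by the 2:1 spreading method:
Δσ = qBL/((B+z)(L+z)) = 220×1.5×1.5/((1.5+5.55)(1.5+5.55)) = 9.9593 kPa
Final effective stress: σ'_f = σ'_0 + Δσ = 80.143 + 9.9593 = 90.102 kPa.
Normally consolidated clay, so the full stress increment lies on the virgin compression line:
S_c = C_c·H/(1+e₀)·log₁₀(σ'_f/σ'_0) = 0.41×3.9/(1+1.12)×log₁₀(90.102/80.143)
    = 0.75425 × 0.050869 = 0.03837 m

S_c ≈ 0.0384 m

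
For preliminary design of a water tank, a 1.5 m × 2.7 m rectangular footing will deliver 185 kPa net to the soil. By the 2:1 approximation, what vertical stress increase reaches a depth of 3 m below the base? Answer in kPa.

Δσ_z ≈ 29.2 kPa

By the 2:1 method the load spreads at 1 horizontal : 2 vertical, so at depth z the loaded area has grown by z in each plan dimension:
Δσ = qBL/((B+z)(L+z)) = 185×1.5×2.7/((1.5+3)(2.7+3)) = 29.211 kPa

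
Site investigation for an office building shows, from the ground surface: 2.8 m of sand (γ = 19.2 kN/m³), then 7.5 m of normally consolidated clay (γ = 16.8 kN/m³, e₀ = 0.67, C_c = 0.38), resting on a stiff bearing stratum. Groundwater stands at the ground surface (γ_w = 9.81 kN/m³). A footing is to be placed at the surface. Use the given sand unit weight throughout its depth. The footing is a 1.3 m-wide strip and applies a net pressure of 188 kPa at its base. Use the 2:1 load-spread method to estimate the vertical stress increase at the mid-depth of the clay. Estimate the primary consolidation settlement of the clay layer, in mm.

S_c ≈ 345 mm

Mid-depth of clay below the ground surface: z = 2.8 + 7.5/2 = 6.55 m.
Total vertical stress at mid-clay: σ_v = 19.2×2.8 + 16.8×3.75 = 116.76 kPa.
Pore pressure: u = 9.81×(6.55 − 0) = 64.255 kPa.
Initial effective stress: σ'_0 = σ_v − u = 116.76 − 64.255 = 52.505 kPa.
Stress increase at mid-clay by the 2:1 spreading method:
Δσ = qB/(B+z) = 188×1.3/(1.3+6.55) = 31.134 kPa
Final effective stress: σ'_f = σ'_0 + Δσ = 52.505 + 31.134 = 83.639 kPa.
Normally consolidated clay, so the full stress increment lies on the virgin compression line:
S_c = C_c·H/(1+e₀)·log₁₀(σ'_f/σ'_0) = 0.38×7.5/(1+0.67)×log₁₀(83.639/52.505)
    = 1.7066 × 0.20221 = 0.3451 m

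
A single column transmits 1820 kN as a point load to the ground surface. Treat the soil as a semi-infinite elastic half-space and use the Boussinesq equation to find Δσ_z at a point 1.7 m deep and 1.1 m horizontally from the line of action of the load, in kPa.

Δσ_z ≈ 125 kPa

Boussinesq vertical stress below a point load on an elastic half-space:
Δσ_z = 3P/(2πz²) · [1 + (r/z)²]^(−5/2)
r/z = 1.1/1.7 = 0.64706; [1+(r/z)²]^(−5/2) = 0.41714.
Δσ_z = 3×1820/(2π×1.7²) × 0.41714 = 300.69 × 0.41714 = 125.4 kPa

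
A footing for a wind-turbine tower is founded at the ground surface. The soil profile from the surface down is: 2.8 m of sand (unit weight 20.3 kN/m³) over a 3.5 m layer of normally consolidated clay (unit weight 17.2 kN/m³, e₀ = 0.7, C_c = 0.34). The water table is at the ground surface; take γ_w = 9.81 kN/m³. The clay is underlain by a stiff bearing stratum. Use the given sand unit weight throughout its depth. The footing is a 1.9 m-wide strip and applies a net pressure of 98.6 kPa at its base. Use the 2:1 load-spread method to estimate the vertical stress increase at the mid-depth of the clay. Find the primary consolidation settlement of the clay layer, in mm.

S_c ≈ 159 mm

Mid-depth of clay below the ground surface: z = 2.8 + 3.5/2 = 4.55 m.
Total vertical stress at mid-clay: σ_v = 20.3×2.8 + 17.2×1.75 = 86.94 kPa.
Pore pressure: u = 9.81×(4.55 − 0) = 44.636 kPa.
Initial effective stress: σ'_0 = σ_v − u = 86.94 − 44.636 = 42.304 kPa.
Stress increase at mid-clay by the 2:1 spreading method:
Δσ = qB/(B+z) = 98.6×1.9/(1.9+4.55) = 29.045 kPa
Final effective stress: σ'_f = σ'_0 + Δσ = 42.304 + 29.045 = 71.349 kPa.
Normally consolidated clay, so the full stress increment lies on the virgin compression line:
S_c = C_c·H/(1+e₀)·log₁₀(σ'_f/σ'_0) = 0.34×3.5/(1+0.7)×log₁₀(71.349/42.304)
    = 0.7 × 0.22701 = 0.1589 m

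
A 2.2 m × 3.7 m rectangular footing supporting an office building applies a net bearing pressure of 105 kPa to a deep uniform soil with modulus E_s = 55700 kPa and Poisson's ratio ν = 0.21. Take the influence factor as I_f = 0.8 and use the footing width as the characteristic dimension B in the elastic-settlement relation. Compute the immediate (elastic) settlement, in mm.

Immediate (elastic) settlement: S_e = q·B·(1−ν²)/E_s · I_f.
S_e = 105 × 2.2 × (1 − 0.21²) / 55700 × 0.8
    = 105 × 2.2 × 0.9559 / 55700 × 0.8
    = 0.003171 m = 3.171 mm

S_e ≈ 3.17 mm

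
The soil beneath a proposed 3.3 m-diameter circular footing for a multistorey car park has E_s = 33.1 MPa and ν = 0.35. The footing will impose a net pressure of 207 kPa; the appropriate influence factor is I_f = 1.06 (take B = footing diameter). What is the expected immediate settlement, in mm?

S_e ≈ 19.2 mm

Immediate (elastic) settlement: S_e = q·B·(1−ν²)/E_s · I_f.
E_s = 33.1 MPa = 33100 kPa.
S_e = 207 × 3.3 × (1 − 0.35²) / 33100 × 1.06
    = 207 × 3.3 × 0.8775 / 33100 × 1.06
    = 0.0192 m = 19.2 mm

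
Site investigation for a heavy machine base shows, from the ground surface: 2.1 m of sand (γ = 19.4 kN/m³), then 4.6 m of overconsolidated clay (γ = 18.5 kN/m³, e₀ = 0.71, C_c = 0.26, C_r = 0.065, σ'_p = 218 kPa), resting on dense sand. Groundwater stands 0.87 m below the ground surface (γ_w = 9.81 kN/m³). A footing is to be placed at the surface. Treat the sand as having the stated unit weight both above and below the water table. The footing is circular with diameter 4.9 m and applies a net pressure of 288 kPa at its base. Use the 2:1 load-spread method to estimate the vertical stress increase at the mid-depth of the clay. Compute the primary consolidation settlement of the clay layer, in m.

S_c ≈ 0.0738 m

Mid-depth of clay below the ground surface: z = 2.1 + 4.6/2 = 4.4 m.
Total vertical stress at mid-clay: σ_v = 19.4×2.1 + 18.5×2.3 = 83.29 kPa.
Pore pressure: u = 9.81×(4.4 − 0.87) = 34.629 kPa.
Initial effective stress: σ'_0 = σ_v − u = 83.29 − 34.629 = 48.661 kPa.
Stress increase at mid-clay by the 2:1 spreading method:
Δσ ≈ qD²/(D+z)² = 288×4.9²/(4.9+4.4)² = 79.95 kPa
Final effective stress: σ'_f = 48.661 + 79.95 = 128.61 kPa.
σ'_f = 128.61 ≤ σ'_p = 218 kPa, so the clay remains overconsolidated and only the recompression index applies:
S_c = C_r·H/(1+e₀)·log₁₀(σ'_f/σ'_0) = 0.065×4.6/1.71×log₁₀(128.61/48.661)
    = 0.17486 × 0.42209 = 0.07381 m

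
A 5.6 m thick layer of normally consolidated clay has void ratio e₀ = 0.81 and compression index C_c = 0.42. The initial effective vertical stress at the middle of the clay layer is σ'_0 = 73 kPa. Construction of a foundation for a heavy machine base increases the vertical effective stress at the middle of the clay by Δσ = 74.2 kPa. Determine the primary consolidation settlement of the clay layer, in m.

S_c ≈ 0.396 m

Final effective stress: σ'_f = σ'_0 + Δσ = 73 + 74.2 = 147.2 kPa.
Normally consolidated clay, so the full stress increment lies on the virgin compression line:
S_c = C_c·H/(1+e₀)·log₁₀(σ'_f/σ'_0) = 0.42×5.6/(1+0.81)×log₁₀(147.2/73)
    = 1.2994 × 0.30458 = 0.3958 m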